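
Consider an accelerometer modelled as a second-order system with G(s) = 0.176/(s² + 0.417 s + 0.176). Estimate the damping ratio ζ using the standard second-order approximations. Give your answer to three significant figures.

ω_n = √0.176 = 0.420 rad/s; ζ = 0.417/(2·0.420) = 0.497.

ζ ≈ 0.497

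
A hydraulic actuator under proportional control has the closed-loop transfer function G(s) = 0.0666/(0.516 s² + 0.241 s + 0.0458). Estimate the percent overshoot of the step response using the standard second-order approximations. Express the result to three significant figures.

Dividing through by 0.516: denominator becomes s² + 0.4671 s + 0.08876.
So ω_n = √0.08876 = 0.298 rad/s and ζ = 0.4671/(2·0.298) = 0.784.
Overshoot: exp(−π·0.784/√(1−0.784²)) = 0.0190, i.e. 1.90%.

%OS ≈ 1.90%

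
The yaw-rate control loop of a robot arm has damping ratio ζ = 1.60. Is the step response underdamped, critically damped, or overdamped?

overdamped

Since ζ = 1.60 > 1, the system is overdamped.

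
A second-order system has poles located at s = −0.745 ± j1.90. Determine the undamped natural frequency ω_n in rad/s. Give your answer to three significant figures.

With σ = 0.745, ω_d = 1.90: ω_n = √(σ²+ω_d²) = 2.04 rad/s, ζ = σ/ω_n = 0.365.

ω_n ≈ 2.04 rad/s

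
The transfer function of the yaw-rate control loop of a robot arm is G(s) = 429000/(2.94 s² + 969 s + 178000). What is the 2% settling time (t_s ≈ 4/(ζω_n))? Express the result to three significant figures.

Dividing through by 2.94: denominator becomes s² + 329.6 s + 60540.
So ω_n = √60540 = 246 rad/s and ζ = 329.6/(2·246) = 0.670.
t_s ≈ 4/(ζω_n) = 0.0243 s.

t_s ≈ 0.0243 s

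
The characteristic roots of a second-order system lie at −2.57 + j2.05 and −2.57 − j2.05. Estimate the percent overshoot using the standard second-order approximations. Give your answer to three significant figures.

%OS ≈ 1.95%

The poles are at −σ ± jω_d with σ = 2.57 and ω_d = 2.05, so ω_n = √(σ²+ω_d²) = 3.29 rad/s and ζ = σ/ω_n = 0.782.
%OS = 100·exp(−πζ/√(1−ζ²)) = 1.95%.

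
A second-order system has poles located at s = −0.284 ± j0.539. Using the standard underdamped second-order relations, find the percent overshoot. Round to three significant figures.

With σ = 0.284, ω_d = 0.539: ω_n = √(σ²+ω_d²) = 0.609 rad/s, ζ = σ/ω_n = 0.466.
%OS = 100·exp(−πζ/√(1−ζ²)) = 19.1%.

%OS ≈ 19.1%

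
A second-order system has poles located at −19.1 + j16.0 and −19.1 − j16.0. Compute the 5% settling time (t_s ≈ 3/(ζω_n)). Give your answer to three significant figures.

t_s ≈ 0.157 s

For poles at −σ ± jω_d, ζω_n = σ = 19.1, so t_s ≈ 3/σ = 0.157 s.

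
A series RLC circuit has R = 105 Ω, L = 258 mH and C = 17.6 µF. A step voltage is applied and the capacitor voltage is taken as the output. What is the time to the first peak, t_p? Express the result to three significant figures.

t_p ≈ 0.00743 s

For a series RLC circuit (capacitor voltage as output), ω_n = 1/√(LC) = 1/√(258 mH · 17.6 µF) = 469 rad/s.
ζ = (R/2)·√(C/L) = (105/2)·√(17.6 µF/258 mH) = 0.434.
The damped frequency ω_d = ω_n√(1−ζ²) = 423 rad/s. t_p = π/ω_d = 0.00743 s.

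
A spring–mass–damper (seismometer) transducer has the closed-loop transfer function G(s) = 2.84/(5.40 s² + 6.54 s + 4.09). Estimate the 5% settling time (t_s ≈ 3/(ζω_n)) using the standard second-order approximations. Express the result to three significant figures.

Dividing through by 5.40: denominator becomes s² + 1.211 s + 0.7574.
So ω_n = √0.7574 = 0.870 rad/s and ζ = 1.211/(2·0.870) = 0.696.
t_s ≈ 3/(ζω_n) = 4.95 s.

t_s ≈ 4.95 s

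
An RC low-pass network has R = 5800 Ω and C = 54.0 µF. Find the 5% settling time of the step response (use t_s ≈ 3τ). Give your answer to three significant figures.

τ = RC = 5800 × 54.0 µF = 0.313 s.
t_s ≈ 3τ = 0.940 s.

t_s ≈ 0.940 s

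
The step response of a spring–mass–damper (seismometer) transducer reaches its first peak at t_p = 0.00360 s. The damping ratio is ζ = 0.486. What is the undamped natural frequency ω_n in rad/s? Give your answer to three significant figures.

ω_n ≈ 999 rad/s

Peak time t_p = π/ω_d, so ω_d = π/t_p = π/0.00360 = 873 rad/s.
ω_n = ω_d/√(1−ζ²) = 873/√0.764 = 999 rad/s.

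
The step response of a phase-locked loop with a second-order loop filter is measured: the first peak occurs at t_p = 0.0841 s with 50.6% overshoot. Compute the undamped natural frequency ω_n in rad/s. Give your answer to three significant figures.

ω_n ≈ 38.2 rad/s

The overshoot fixes ζ = −ln(OS)/√(π²+ln²(OS)) = 0.212.
From t_p = π/ω_d, ω_d = π/0.0841 = 37.4 rad/s, so ω_n = ω_d/√(1−ζ²) = 38.2 rad/s.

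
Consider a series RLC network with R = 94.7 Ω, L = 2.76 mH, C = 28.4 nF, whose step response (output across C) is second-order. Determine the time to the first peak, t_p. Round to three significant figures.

t_p ≈ 0.0000281 s

For a series RLC circuit (capacitor voltage as output), ω_n = 1/√(LC) = 1/√(2.76 mH · 28.4 nF) = 113000 rad/s.
ζ = (R/2)·√(C/L) = (94.7/2)·√(28.4 nF/2.76 mH) = 0.152.
The damped frequency ω_d = ω_n√(1−ζ²) = 112000 rad/s. t_p = π/ω_d = 0.0000281 s.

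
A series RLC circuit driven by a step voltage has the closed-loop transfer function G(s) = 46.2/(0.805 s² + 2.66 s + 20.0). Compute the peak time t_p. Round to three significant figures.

t_p ≈ 0.668 s

Dividing through by 0.805: denominator becomes s² + 3.304 s + 24.84.
So ω_n = √24.84 = 4.98 rad/s and ζ = 3.304/(2·4.98) = 0.331.
ω_d = 4.98·√(1 − 0.331²) = 4.70 rad/s. t_p = π/ω_d = 0.668 s.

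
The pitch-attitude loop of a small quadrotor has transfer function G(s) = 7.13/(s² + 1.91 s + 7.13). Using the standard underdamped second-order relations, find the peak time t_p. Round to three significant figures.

Matching coefficients with s² + 2ζω_n s + ω_n² gives ω_n² = 7.13 ⇒ ω_n = 2.67 rad/s, and ζ = 1.91/(2ω_n) = 0.358.
The damped frequency ω_d = ω_n√(1−ζ²) = 2.49 rad/s. Then t_p = π/ω_d = 1.26 s.

t_p ≈ 1.26 s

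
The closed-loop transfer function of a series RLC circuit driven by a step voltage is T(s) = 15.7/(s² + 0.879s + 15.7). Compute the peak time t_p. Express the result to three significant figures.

t_p ≈ 0.798 s

Comparing the denominator to s² + 2ζω_n s + ω_n²: ω_n = √15.7 = 3.96 rad/s, and 2ζω_n = 0.879 so ζ = 0.879/(2·3.96) = 0.111.
ω_d = ω_n√(1−ζ²) = 3.94 rad/s. Then t_p = π/ω_d = 0.798 s.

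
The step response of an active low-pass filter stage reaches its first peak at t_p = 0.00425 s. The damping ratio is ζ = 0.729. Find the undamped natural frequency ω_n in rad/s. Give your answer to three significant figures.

Peak time t_p = π/ω_d, so ω_d = π/t_p = π/0.00425 = 739 rad/s.
ω_n = ω_d/√(1−ζ²) = 739/√0.469 = 1080 rad/s.

ω_n ≈ 1080 rad/s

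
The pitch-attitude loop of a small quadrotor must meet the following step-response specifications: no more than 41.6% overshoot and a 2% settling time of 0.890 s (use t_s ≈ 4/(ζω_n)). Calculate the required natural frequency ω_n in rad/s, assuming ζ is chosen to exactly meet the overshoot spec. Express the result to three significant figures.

Inverting the overshoot relation: ζ = |ln 0.416|/√(π² + ln²0.416) = 0.269.
Then ω_n = 4/(ζ t_s) = 4/(0.269 × 0.890) = 16.7 rad/s.

ω_n ≈ 16.7 rad/s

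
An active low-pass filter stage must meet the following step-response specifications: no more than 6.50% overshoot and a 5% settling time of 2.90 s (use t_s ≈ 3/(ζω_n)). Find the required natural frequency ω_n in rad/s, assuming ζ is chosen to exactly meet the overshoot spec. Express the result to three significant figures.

ω_n ≈ 1.58 rad/s

Inverting the overshoot relation: ζ = |ln 0.0650|/√(π² + ln²0.0650) = 0.656.
Then ω_n = 3/(ζ t_s) = 3/(0.656 × 2.90) = 1.58 rad/s.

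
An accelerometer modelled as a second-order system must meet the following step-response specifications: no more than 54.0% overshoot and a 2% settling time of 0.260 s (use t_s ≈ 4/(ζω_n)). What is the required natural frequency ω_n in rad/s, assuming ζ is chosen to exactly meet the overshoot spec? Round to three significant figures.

Inverting the overshoot relation: ζ = |ln 0.540|/√(π² + ln²0.540) = 0.192.
From t_s ≈ 4/(ζω_n): ω_n = 4/(ζ·t_s) = 4/(0.192·0.260) = 79.9 rad/s.

ω_n ≈ 79.9 rad/s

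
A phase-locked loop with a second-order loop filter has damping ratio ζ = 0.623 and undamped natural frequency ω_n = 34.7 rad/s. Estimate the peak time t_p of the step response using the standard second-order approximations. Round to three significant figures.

The damped frequency is ω_d = ω_n√(1−ζ²) = 34.7·√(1−0.388) = 27.1 rad/s.
Peak time t_p = π/ω_d = π/27.1 = 0.116 s.

t_p ≈ 0.116 s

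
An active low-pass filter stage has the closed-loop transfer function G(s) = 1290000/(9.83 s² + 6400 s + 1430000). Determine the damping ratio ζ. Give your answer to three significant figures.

ζ ≈ 0.854

Dividing through by 9.83: denominator becomes s² + 651.1 s + 145500.
So ω_n = √145500 = 381 rad/s and ζ = 651.1/(2·381) = 0.854.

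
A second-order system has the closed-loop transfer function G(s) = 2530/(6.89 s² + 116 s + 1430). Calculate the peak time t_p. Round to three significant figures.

Dividing through by 6.89: denominator becomes s² + 16.84 s + 207.5.
So ω_n = √207.5 = 14.4 rad/s and ζ = 16.84/(2·14.4) = 0.584.
The damped frequency ω_d = ω_n√(1−ζ²) = 11.7 rad/s. t_p = π/ω_d = 0.269 s.

t_p ≈ 0.269 s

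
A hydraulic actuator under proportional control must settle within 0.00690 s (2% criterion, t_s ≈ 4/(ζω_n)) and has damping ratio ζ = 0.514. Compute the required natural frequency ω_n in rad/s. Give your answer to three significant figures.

Rearranging t_s ≈ 4/(ζω_n) gives ω_n = 4/(ζ·t_s) = 4/(0.514 × 0.00690) = 1130 rad/s.

ω_n ≈ 1130 rad/s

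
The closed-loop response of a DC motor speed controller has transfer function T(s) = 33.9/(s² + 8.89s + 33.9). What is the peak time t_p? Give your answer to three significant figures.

t_p ≈ 0.835 s

Comparing the denominator to s² + 2ζω_n s + ω_n²: ω_n = √33.9 = 5.82 rad/s, and 2ζω_n = 8.89 so ζ = 8.89/(2·5.82) = 0.763.
The damped frequency ω_d = ω_n√(1−ζ²) = 3.76 rad/s. Then t_p = π/ω_d = 0.835 s.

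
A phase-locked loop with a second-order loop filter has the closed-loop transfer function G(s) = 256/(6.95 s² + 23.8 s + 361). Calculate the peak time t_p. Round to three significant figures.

Dividing through by 6.95: denominator becomes s² + 3.424 s + 51.94.
So ω_n = √51.94 = 7.21 rad/s and ζ = 3.424/(2·7.21) = 0.238.
ω_d = 7.21·√(1 − 0.238²) = 7.00 rad/s. t_p = π/ω_d = 0.449 s.

t_p ≈ 0.449 s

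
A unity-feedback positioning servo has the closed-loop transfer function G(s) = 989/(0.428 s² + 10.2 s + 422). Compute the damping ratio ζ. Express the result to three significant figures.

ζ ≈ 0.379

Dividing through by 0.428: denominator becomes s² + 23.83 s + 986.0.
So ω_n = √986.0 = 31.4 rad/s and ζ = 23.83/(2·31.4) = 0.379.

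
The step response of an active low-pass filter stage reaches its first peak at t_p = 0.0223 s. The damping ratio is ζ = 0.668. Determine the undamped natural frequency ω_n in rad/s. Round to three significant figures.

ω_n ≈ 189 rad/s

Peak time t_p = π/ω_d, so ω_d = π/t_p = π/0.0223 = 141 rad/s.
ω_n = ω_d/√(1−ζ²) = 141/√0.554 = 189 rad/s.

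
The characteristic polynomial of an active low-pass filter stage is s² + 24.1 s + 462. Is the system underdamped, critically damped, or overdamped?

underdamped

a² − 4b = 24.1² − 4·462 < 0 (complex roots); the system is underdamped.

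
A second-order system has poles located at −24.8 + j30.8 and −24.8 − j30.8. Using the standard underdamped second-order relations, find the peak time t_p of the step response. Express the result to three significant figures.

t_p ≈ 0.102 s

t_p = π/ω_d with ω_d = 30.8 (the imaginary part), so t_p = 0.102 s.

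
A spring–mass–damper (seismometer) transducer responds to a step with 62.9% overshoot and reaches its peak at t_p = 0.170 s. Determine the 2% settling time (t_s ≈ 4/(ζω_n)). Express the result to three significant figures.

The overshoot fixes ζ = −ln(OS)/√(π²+ln²(OS)) = 0.146.
From t_p = π/ω_d, ω_d = π/0.170 = 18.5 rad/s, so ω_n = ω_d/√(1−ζ²) = 18.7 rad/s.
t_s ≈ 4/(ζω_n) = 4/(0.146·18.7) = 1.47 s.

t_s ≈ 1.47 s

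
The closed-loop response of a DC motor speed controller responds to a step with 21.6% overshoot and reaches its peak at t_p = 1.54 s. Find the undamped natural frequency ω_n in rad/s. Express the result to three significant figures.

ω_n ≈ 2.27 rad/s

From the overshoot, ζ = −ln(OS)/√(π²+ln²(OS)) = 0.438.
From t_p = π/ω_d, ω_d = π/1.54 = 2.04 rad/s, so ω_n = ω_d/√(1−ζ²) = 2.27 rad/s.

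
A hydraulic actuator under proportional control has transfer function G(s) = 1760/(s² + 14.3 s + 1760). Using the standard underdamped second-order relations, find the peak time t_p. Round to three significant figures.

Matching coefficients with s² + 2ζω_n s + ω_n² gives ω_n² = 1760 ⇒ ω_n = 42.0 rad/s, and ζ = 14.3/(2ω_n) = 0.170.
The damped frequency ω_d = ω_n√(1−ζ²) = 41.3 rad/s. Then t_p = π/ω_d = 0.0760 s.

t_p ≈ 0.0760 s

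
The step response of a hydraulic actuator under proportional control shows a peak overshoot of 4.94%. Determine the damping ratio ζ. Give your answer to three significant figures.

ζ ≈ 0.692

Inverting the overshoot relation: ζ = |ln 0.0494|/√(π² + ln²0.0494) = 0.692.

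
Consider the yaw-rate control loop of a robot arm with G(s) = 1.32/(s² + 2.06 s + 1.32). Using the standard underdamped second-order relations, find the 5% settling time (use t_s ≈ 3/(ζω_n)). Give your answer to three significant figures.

t_s ≈ 2.91 s

ω_n = √1.32 = 1.15 rad/s; ζ = 2.06/(2·1.15) = 0.896.
t_s ≈ 3/(ζω_n) = 3/(0.896·1.15) = 2.91 s.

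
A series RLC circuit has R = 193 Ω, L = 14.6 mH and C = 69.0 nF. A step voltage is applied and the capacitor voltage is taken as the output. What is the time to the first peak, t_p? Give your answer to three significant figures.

For a series RLC circuit (capacitor voltage as output), ω_n = 1/√(LC) = 1/√(14.6 mH · 69.0 nF) = 31500 rad/s.
ζ = (R/2)·√(C/L) = (193/2)·√(69.0 nF/14.6 mH) = 0.210.
The damped frequency ω_d = ω_n√(1−ζ²) = 30800 rad/s. t_p = π/ω_d = 0.000102 s.

t_p ≈ 0.000102 s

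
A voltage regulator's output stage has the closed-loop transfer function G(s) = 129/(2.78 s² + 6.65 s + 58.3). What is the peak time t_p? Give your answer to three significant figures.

t_p ≈ 0.711 s

Dividing through by 2.78: denominator becomes s² + 2.392 s + 20.97.
So ω_n = √20.97 = 4.58 rad/s and ζ = 2.392/(2·4.58) = 0.261.
ω_d = ω_n√(1−ζ²) = 4.42 rad/s. t_p = π/ω_d = 0.711 s.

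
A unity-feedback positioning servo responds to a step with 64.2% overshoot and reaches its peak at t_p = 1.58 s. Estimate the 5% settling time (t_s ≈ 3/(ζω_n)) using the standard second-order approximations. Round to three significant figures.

t_s ≈ 10.7 s

From the overshoot, ζ = −ln(OS)/√(π²+ln²(OS)) = 0.140.
From t_p = π/ω_d, ω_d = π/1.58 = 1.99 rad/s, so ω_n = ω_d/√(1−ζ²) = 2.01 rad/s.
t_s ≈ 3/(ζω_n) = 3/(0.140·2.01) = 10.7 s.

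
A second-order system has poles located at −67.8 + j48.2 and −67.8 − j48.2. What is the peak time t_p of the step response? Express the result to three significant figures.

t_p ≈ 0.0652 s

t_p = π/ω_d with ω_d = 48.2 (the imaginary part), so t_p = 0.0652 s.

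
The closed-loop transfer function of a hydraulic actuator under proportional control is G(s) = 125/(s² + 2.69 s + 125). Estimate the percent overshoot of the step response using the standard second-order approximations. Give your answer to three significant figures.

%OS ≈ 68.3%

Matching coefficients with s² + 2ζω_n s + ω_n² gives ω_n² = 125 ⇒ ω_n = 11.2 rad/s, and ζ = 2.69/(2ω_n) = 0.120.
Overshoot: exp(−π·0.120/√(1−0.120²)) = 0.683, i.e. 68.3%.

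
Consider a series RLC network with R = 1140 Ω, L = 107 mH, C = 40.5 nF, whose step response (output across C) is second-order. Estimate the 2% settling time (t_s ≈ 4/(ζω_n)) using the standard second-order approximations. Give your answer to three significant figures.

t_s ≈ 0.000751 s

For a series RLC circuit (capacitor voltage as output), ω_n = 1/√(LC) = 1/√(107 mH · 40.5 nF) = 15200 rad/s.
ζ = (R/2)·√(C/L) = (1140/2)·√(40.5 nF/107 mH) = 0.351.
t_s ≈ 4/(ζω_n) = 0.000751 s.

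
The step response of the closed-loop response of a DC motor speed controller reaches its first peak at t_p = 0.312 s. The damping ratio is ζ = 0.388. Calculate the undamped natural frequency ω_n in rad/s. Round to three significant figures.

ω_n ≈ 10.9 rad/s

Peak time t_p = π/ω_d, so ω_d = π/t_p = π/0.312 = 10.1 rad/s.
ω_n = ω_d/√(1−ζ²) = 10.1/√0.849 = 10.9 rad/s.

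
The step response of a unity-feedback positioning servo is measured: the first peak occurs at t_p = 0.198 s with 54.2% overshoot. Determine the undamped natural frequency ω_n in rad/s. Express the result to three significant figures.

ω_n ≈ 16.2 rad/s

ζ from %OS: ζ = |ln 0.542|/√(π²+ln²0.542) = 0.191.
t_p = π/ω_d ⇒ ω_d = 15.9 rad/s; then ω_n = ω_d/√(1−ζ²) = 16.2 rad/s.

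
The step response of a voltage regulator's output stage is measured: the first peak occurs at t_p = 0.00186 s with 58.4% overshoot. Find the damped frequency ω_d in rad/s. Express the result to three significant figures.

ω_d ≈ 1690 rad/s

t_p = π/ω_d, so ω_d = π/0.00186 = 1690 rad/s.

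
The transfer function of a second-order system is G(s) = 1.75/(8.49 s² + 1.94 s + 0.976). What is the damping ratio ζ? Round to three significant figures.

ζ ≈ 0.337

Dividing through by 8.49: denominator becomes s² + 0.2285 s + 0.1150.
So ω_n = √0.1150 = 0.339 rad/s and ζ = 0.2285/(2·0.339) = 0.337.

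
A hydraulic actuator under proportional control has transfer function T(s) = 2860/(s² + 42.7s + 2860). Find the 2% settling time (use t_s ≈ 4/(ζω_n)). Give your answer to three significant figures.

t_s ≈ 0.187 s

Comparing the denominator to s² + 2ζω_n s + ω_n²: ω_n = √2860 = 53.5 rad/s, and 2ζω_n = 42.7 so ζ = 42.7/(2·53.5) = 0.399.
t_s ≈ 4/(ζω_n) = 4/(0.399·53.5) = 0.187 s.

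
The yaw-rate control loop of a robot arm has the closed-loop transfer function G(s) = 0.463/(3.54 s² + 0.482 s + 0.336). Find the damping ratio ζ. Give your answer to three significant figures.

ζ ≈ 0.221

Dividing through by 3.54: denominator becomes s² + 0.1362 s + 0.09492.
So ω_n = √0.09492 = 0.308 rad/s and ζ = 0.1362/(2·0.308) = 0.221.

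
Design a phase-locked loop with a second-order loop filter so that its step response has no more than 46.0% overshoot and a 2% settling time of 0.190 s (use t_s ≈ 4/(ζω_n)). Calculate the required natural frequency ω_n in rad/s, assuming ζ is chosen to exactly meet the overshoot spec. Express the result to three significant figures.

From %OS = 100·exp(−πζ/√(1−ζ²)), invert to get ζ = −ln(OS)/√(π² + ln²(OS)) with OS = 0.460.
−ln 0.460 = 0.7765, so ζ = 0.7765/√(π² + 0.6030) = 0.240.
Then ω_n = 4/(ζ t_s) = 4/(0.240 × 0.190) = 87.7 rad/s.

ω_n ≈ 87.7 rad/s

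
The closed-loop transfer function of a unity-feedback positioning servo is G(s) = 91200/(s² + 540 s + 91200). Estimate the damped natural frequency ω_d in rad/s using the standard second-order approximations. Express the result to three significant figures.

ω_d ≈ 135 rad/s

ω_n = √91200 = 302 rad/s; ζ = 540/(2·302) = 0.894.
The damped frequency ω_d = ω_n√(1−ζ²) = 135 rad/s.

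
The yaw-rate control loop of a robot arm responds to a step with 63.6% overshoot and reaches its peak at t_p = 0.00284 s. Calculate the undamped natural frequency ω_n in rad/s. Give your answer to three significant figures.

ω_n ≈ 1120 rad/s

ζ from %OS: ζ = |ln 0.636|/√(π²+ln²0.636) = 0.143.
From t_p = π/ω_d, ω_d = π/0.00284 = 1110 rad/s, so ω_n = ω_d/√(1−ζ²) = 1120 rad/s.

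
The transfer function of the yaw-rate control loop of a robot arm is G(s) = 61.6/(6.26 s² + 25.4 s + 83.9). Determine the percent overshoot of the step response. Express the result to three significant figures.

Dividing through by 6.26: denominator becomes s² + 4.058 s + 13.40.
So ω_n = √13.40 = 3.66 rad/s and ζ = 4.058/(2·3.66) = 0.554.
Overshoot: exp(−π·0.554/√(1−0.554²)) = 0.124, i.e. 12.4%.

%OS ≈ 12.4%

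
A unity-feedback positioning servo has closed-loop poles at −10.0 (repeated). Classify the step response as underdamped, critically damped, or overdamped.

Since there is a repeated negative-real pole, the response is critically damped.

critically damped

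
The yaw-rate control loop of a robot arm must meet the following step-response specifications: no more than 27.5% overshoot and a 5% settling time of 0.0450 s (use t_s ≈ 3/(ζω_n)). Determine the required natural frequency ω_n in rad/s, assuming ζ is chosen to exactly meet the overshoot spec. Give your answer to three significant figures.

ω_n ≈ 175 rad/s

Inverting the overshoot relation: ζ = |ln 0.275|/√(π² + ln²0.275) = 0.380.
From t_s ≈ 3/(ζω_n): ω_n = 3/(ζ·t_s) = 3/(0.380·0.0450) = 175 rad/s.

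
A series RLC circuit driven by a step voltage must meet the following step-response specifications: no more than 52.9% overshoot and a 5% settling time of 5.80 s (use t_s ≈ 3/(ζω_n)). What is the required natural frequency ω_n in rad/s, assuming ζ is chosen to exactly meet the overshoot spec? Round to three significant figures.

Inverting the overshoot relation: ζ = |ln 0.529|/√(π² + ln²0.529) = 0.199.
From t_s ≈ 3/(ζω_n): ω_n = 3/(ζ·t_s) = 3/(0.199·5.80) = 2.60 rad/s.

ω_n ≈ 2.60 rad/s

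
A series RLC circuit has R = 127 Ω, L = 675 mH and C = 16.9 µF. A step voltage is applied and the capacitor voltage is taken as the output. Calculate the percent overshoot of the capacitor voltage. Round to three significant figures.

%OS ≈ 34.9%

For a series RLC circuit (capacitor voltage as output), ω_n = 1/√(LC) = 1/√(675 mH · 16.9 µF) = 296 rad/s.
ζ = (R/2)·√(C/L) = (127/2)·√(16.9 µF/675 mH) = 0.318.
Overshoot: exp(−π·0.318/√(1−0.318²)) = 0.349, i.e. 34.9%.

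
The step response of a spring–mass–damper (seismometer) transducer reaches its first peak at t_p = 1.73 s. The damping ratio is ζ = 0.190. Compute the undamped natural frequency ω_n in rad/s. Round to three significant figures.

Peak time t_p = π/ω_d, so ω_d = π/t_p = π/1.73 = 1.82 rad/s.
ω_n = ω_d/√(1−ζ²) = 1.82/√0.964 = 1.85 rad/s.

ω_n ≈ 1.85 rad/s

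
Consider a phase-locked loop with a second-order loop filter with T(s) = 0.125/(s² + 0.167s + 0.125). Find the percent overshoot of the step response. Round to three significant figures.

%OS ≈ 46.6%

Comparing the denominator to s² + 2ζω_n s + ω_n²: ω_n = √0.125 = 0.354 rad/s, and 2ζω_n = 0.167 so ζ = 0.167/(2·0.354) = 0.236.
%OS = 100·exp(−πζ/√(1−ζ²)) = 46.6%.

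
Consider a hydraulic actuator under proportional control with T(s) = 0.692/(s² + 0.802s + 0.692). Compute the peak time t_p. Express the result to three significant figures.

Matching coefficients with s² + 2ζω_n s + ω_n² gives ω_n² = 0.692 ⇒ ω_n = 0.832 rad/s, and ζ = 0.802/(2ω_n) = 0.482.
The damped frequency ω_d = ω_n√(1−ζ²) = 0.729 rad/s. Then t_p = π/ω_d = 4.31 s.

t_p ≈ 4.31 s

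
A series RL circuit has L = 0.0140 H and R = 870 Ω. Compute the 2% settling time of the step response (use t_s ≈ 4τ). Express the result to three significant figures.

t_s ≈ 0.0000644 s

τ = L/R = 0.0140/870 = 0.0000161 s.
t_s ≈ 4τ = 0.0000644 s.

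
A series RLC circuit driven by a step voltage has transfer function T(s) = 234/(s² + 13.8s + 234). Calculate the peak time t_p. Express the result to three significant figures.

ω_n = √234 = 15.3 rad/s; ζ = 13.8/(2·15.3) = 0.451.
ω_d = 15.3·√(1 − 0.451²) = 13.7 rad/s. Then t_p = π/ω_d = 0.230 s.

t_p ≈ 0.230 s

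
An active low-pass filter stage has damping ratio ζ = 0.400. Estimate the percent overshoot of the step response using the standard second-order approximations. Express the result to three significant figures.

%OS ≈ 25.4%

For an underdamped second-order system, %OS = 100·exp(−πζ/√(1−ζ²)).
πζ/√(1−ζ²) = π·0.400/√(1−0.160) = 1.371, so %OS = 100·e^(−1.371) = 25.4%.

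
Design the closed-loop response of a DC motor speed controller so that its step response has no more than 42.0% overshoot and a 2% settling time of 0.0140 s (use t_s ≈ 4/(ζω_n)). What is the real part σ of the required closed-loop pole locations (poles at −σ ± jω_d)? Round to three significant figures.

The settling-time spec alone fixes σ = ζω_n = 4/t_s = 4/0.0140 = 286.
(Overshoot then fixes ζ = 0.266 and hence ω_d = σ·√(1−ζ²)/ζ = 1030 rad/s.)

σ ≈ 286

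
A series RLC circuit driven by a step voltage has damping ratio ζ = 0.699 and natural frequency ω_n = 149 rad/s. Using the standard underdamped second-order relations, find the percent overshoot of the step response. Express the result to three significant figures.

For an underdamped second-order system, %OS = 100·exp(−πζ/√(1−ζ²)).
πζ/√(1−ζ²) = π·0.699/√(1−0.489) = 3.071, so %OS = 100·e^(−3.071) = 4.64%.

%OS ≈ 4.64%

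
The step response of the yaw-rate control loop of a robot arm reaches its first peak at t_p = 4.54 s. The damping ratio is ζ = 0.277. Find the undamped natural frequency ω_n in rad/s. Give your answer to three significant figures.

ω_n ≈ 0.720 rad/s

Peak time t_p = π/ω_d, so ω_d = π/t_p = π/4.54 = 0.692 rad/s.
ω_n = ω_d/√(1−ζ²) = 0.692/√0.923 = 0.720 rad/s.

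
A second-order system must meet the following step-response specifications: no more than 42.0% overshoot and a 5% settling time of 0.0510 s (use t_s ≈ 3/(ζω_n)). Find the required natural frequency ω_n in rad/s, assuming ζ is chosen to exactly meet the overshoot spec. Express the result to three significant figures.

From %OS = 100·exp(−πζ/√(1−ζ²)), invert to get ζ = −ln(OS)/√(π² + ln²(OS)) with OS = 0.420.
−ln 0.420 = 0.8675, so ζ = 0.8675/√(π² + 0.7526) = 0.266.
From t_s ≈ 3/(ζω_n): ω_n = 3/(ζ·t_s) = 3/(0.266·0.0510) = 221 rad/s.

ω_n ≈ 221 rad/s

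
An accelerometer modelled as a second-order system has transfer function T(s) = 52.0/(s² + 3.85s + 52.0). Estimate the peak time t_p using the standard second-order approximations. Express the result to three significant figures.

Comparing the denominator to s² + 2ζω_n s + ω_n²: ω_n = √52.0 = 7.21 rad/s, and 2ζω_n = 3.85 so ζ = 3.85/(2·7.21) = 0.267.
ω_d = 7.21·√(1 − 0.267²) = 6.95 rad/s. Then t_p = π/ω_d = 0.452 s.

t_p ≈ 0.452 s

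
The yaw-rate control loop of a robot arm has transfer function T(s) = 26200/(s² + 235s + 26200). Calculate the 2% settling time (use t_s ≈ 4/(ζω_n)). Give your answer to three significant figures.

Comparing the denominator to s² + 2ζω_n s + ω_n²: ω_n = √26200 = 162 rad/s, and 2ζω_n = 235 so ζ = 235/(2·162) = 0.726.
t_s ≈ 4/(ζω_n) = 4/(0.726·162) = 0.0340 s.

t_s ≈ 0.0340 s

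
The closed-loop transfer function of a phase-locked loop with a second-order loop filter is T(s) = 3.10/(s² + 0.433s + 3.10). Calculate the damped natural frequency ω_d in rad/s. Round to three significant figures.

ω_d ≈ 1.75 rad/s

Comparing the denominator to s² + 2ζω_n s + ω_n²: ω_n = √3.10 = 1.76 rad/s, and 2ζω_n = 0.433 so ζ = 0.433/(2·1.76) = 0.123.
The damped frequency ω_d = ω_n√(1−ζ²) = 1.75 rad/s.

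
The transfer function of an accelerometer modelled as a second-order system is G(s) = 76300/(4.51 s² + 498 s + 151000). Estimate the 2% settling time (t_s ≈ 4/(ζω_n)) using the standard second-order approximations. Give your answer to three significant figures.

t_s ≈ 0.0724 s

Dividing through by 4.51: denominator becomes s² + 110.4 s + 33480.
So ω_n = √33480 = 183 rad/s and ζ = 110.4/(2·183) = 0.302.
t_s ≈ 4/(ζω_n) = 0.0724 s.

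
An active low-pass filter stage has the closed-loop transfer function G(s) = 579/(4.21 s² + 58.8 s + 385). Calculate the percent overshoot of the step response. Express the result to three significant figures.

Dividing through by 4.21: denominator becomes s² + 13.97 s + 91.45.
So ω_n = √91.45 = 9.56 rad/s and ζ = 13.97/(2·9.56) = 0.730.
%OS = 100 e^{−πζ/√(1−ζ²)} with ζ = 0.730 gives 3.48%.

%OS ≈ 3.48%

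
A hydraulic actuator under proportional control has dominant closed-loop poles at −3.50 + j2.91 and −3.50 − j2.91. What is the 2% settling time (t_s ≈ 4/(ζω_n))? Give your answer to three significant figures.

t_s ≈ 1.14 s

For poles at −σ ± jω_d, ζω_n = σ = 3.50, so t_s ≈ 4/σ = 1.14 s.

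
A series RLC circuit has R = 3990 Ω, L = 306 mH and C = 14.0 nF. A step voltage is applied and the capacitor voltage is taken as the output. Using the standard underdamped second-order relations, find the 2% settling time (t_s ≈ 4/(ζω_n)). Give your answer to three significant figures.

t_s ≈ 0.000614 s

For a series RLC circuit (capacitor voltage as output), ω_n = 1/√(LC) = 1/√(306 mH · 14.0 nF) = 15300 rad/s.
ζ = (R/2)·√(C/L) = (3990/2)·√(14.0 nF/306 mH) = 0.427.
t_s ≈ 4/(ζω_n) = 0.000614 s.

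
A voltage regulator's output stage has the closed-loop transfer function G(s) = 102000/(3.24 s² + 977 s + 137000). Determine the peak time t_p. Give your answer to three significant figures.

Dividing through by 3.24: denominator becomes s² + 301.5 s + 42280.
So ω_n = √42280 = 206 rad/s and ζ = 301.5/(2·206) = 0.733.
ω_d = 206·√(1 − 0.733²) = 140 rad/s. t_p = π/ω_d = 0.0225 s.

t_p ≈ 0.0225 s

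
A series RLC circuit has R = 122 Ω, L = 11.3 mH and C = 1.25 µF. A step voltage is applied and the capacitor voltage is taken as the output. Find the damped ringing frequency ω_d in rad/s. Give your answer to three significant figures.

ω_d ≈ 6450 rad/s

For a series RLC circuit (capacitor voltage as output), ω_n = 1/√(LC) = 1/√(11.3 mH · 1.25 µF) = 8410 rad/s.
ζ = (R/2)·√(C/L) = (122/2)·√(1.25 µF/11.3 mH) = 0.642.
The damped frequency ω_d = ω_n√(1−ζ²) = 6450 rad/s.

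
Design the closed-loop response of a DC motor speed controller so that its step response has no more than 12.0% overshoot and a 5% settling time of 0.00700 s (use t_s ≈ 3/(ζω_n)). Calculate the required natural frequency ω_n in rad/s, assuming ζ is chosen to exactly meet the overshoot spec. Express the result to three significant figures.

ω_n ≈ 766 rad/s

From %OS = 100·exp(−πζ/√(1−ζ²)), invert to get ζ = −ln(OS)/√(π² + ln²(OS)) with OS = 0.120.
−ln 0.120 = 2.120, so ζ = 2.120/√(π² + 4.496) = 0.559.
From t_s ≈ 3/(ζω_n): ω_n = 3/(ζ·t_s) = 3/(0.559·0.00700) = 766 rad/s.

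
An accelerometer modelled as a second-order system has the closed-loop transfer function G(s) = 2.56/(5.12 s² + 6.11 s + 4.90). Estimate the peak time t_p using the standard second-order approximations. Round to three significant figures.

t_p ≈ 4.05 s

Dividing through by 5.12: denominator becomes s² + 1.193 s + 0.9570.
So ω_n = √0.9570 = 0.978 rad/s and ζ = 1.193/(2·0.978) = 0.610.
ω_d = 0.978·√(1 − 0.610²) = 0.775 rad/s. t_p = π/ω_d = 4.05 s.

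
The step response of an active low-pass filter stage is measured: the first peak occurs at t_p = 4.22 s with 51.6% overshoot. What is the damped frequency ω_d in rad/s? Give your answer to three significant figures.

t_p = π/ω_d, so ω_d = π/4.22 = 0.744 rad/s.

ω_d ≈ 0.744 rad/s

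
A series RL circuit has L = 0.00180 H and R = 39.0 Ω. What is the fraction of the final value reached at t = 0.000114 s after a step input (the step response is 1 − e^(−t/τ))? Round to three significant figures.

y/y_∞ ≈ 0.915

τ = L/R = 0.00180/39.0 = 0.0000462 s.
y(t)/y_∞ = 1 − e^(−t/τ) = 1 − e^(−0.000114/0.0000462) = 1 − e^(−2.47) = 0.915.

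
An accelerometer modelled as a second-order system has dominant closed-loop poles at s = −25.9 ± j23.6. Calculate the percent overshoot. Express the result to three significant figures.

%OS ≈ 3.18%

|pole| = ω_n = √(25.9² + 23.6²) = 35.0 rad/s; ζ = cos θ = σ/ω_n = 0.739.
%OS = 100·exp(−πζ/√(1−ζ²)) = 3.18%.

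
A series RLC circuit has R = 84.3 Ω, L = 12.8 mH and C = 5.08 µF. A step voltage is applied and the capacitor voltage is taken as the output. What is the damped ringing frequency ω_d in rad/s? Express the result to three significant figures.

For a series RLC circuit (capacitor voltage as output), ω_n = 1/√(LC) = 1/√(12.8 mH · 5.08 µF) = 3920 rad/s.
ζ = (R/2)·√(C/L) = (84.3/2)·√(5.08 µF/12.8 mH) = 0.840.
ω_d = 3920·√(1 − 0.840²) = 2130 rad/s.

ω_d ≈ 2130 rad/s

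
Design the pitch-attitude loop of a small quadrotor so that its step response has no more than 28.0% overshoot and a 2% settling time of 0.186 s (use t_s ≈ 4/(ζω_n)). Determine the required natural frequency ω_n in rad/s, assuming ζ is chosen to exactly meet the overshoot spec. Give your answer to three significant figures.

ω_n ≈ 57.3 rad/s

Inverting the overshoot relation: ζ = |ln 0.280|/√(π² + ln²0.280) = 0.376.
Then ω_n = 4/(ζ t_s) = 4/(0.376 × 0.186) = 57.3 rad/s.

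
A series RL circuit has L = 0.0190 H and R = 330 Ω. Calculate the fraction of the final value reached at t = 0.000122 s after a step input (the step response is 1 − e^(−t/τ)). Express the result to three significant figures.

y/y_∞ ≈ 0.880

τ = L/R = 0.0190/330 = 0.0000576 s.
y(t)/y_∞ = 1 − e^(−t/τ) = 1 − e^(−0.000122/0.0000576) = 1 − e^(−2.12) = 0.880.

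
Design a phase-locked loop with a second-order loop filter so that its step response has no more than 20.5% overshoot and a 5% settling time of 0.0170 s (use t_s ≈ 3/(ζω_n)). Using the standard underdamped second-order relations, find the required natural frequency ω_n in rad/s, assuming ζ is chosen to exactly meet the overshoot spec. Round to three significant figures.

ω_n ≈ 392 rad/s

From %OS = 100·exp(−πζ/√(1−ζ²)), invert to get ζ = −ln(OS)/√(π² + ln²(OS)) with OS = 0.205.
−ln 0.205 = 1.585, so ζ = 1.585/√(π² + 2.511) = 0.450.
From t_s ≈ 3/(ζω_n): ω_n = 3/(ζ·t_s) = 3/(0.450·0.0170) = 392 rad/s.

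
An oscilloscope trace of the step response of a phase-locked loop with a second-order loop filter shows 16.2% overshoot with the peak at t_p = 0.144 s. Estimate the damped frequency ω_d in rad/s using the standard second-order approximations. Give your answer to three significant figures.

ω_d ≈ 21.8 rad/s

t_p = π/ω_d, so ω_d = π/0.144 = 21.8 rad/s.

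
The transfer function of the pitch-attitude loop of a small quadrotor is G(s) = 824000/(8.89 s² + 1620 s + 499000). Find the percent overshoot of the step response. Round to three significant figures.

%OS ≈ 27.0%

Dividing through by 8.89: denominator becomes s² + 182.2 s + 56130.
So ω_n = √56130 = 237 rad/s and ζ = 182.2/(2·237) = 0.385.
%OS = 100 e^{−πζ/√(1−ζ²)} with ζ = 0.385 gives 27.0%.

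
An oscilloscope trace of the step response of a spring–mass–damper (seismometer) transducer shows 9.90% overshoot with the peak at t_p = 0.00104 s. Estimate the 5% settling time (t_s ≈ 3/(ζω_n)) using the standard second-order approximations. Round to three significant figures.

t_s ≈ 0.00135 s

From the overshoot, ζ = −ln(OS)/√(π²+ln²(OS)) = 0.593.
From t_p = π/ω_d, ω_d = π/0.00104 = 3020 rad/s, so ω_n = ω_d/√(1−ζ²) = 3750 rad/s.
t_s ≈ 3/(ζω_n) = 3/(0.593·3750) = 0.00135 s.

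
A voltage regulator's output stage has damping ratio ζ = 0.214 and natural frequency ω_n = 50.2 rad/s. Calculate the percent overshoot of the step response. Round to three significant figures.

%OS ≈ 50.2%

For an underdamped second-order system, %OS = 100·exp(−πζ/√(1−ζ²)).
πζ/√(1−ζ²) = π·0.214/√(1−0.0458) = 0.6882, so %OS = 100·e^(−0.6882) = 50.2%.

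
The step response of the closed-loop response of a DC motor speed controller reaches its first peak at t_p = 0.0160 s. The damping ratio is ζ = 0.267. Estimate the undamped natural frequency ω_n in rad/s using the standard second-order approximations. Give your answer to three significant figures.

ω_n ≈ 204 rad/s

Peak time t_p = π/ω_d, so ω_d = π/t_p = π/0.0160 = 196 rad/s.
ω_n = ω_d/√(1−ζ²) = 196/√0.929 = 204 rad/s.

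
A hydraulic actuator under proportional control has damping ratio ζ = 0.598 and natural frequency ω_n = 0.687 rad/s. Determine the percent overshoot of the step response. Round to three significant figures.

For an underdamped second-order system, %OS = 100·exp(−πζ/√(1−ζ²)).
πζ/√(1−ζ²) = π·0.598/√(1−0.358) = 2.344, so %OS = 100·e^(−2.344) = 9.59%.

%OS ≈ 9.59%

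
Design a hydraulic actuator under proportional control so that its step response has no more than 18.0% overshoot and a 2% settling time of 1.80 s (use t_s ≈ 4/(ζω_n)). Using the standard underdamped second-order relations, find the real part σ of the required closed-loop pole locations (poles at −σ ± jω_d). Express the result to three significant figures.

The settling-time spec alone fixes σ = ζω_n = 4/t_s = 4/1.80 = 2.22.
(Overshoot then fixes ζ = 0.479 and hence ω_d = σ·√(1−ζ²)/ζ = 4.07 rad/s.)

σ ≈ 2.22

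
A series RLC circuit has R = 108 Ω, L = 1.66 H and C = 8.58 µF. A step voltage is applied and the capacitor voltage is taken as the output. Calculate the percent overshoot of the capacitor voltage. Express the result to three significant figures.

%OS ≈ 67.8%

For a series RLC circuit (capacitor voltage as output), ω_n = 1/√(LC) = 1/√(1.66 H · 8.58 µF) = 265 rad/s.
ζ = (R/2)·√(C/L) = (108/2)·√(8.58 µF/1.66 H) = 0.123.
Overshoot: exp(−π·0.123/√(1−0.123²)) = 0.678, i.e. 67.8%.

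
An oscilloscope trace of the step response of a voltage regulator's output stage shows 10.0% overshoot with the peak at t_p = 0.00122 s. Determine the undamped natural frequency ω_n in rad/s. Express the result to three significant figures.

ω_n ≈ 3190 rad/s

ζ from %OS: ζ = |ln 0.100|/√(π²+ln²0.100) = 0.591.
t_p = π/ω_d ⇒ ω_d = 2580 rad/s; then ω_n = ω_d/√(1−ζ²) = 3190 rad/s.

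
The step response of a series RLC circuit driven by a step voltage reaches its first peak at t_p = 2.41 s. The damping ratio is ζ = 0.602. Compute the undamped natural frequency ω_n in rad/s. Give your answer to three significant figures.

Peak time t_p = π/ω_d, so ω_d = π/t_p = π/2.41 = 1.30 rad/s.
ω_n = ω_d/√(1−ζ²) = 1.30/√0.638 = 1.63 rad/s.

ω_n ≈ 1.63 rad/s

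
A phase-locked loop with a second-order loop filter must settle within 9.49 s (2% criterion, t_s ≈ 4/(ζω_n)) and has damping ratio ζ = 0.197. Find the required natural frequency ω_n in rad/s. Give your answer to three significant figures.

Rearranging t_s ≈ 4/(ζω_n) gives ω_n = 4/(ζ·t_s) = 4/(0.197 × 9.49) = 2.14 rad/s.

ω_n ≈ 2.14 rad/s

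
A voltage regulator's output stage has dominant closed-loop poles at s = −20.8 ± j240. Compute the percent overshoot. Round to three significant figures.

|pole| = ω_n = √(20.8² + 240²) = 241 rad/s; ζ = cos θ = σ/ω_n = 0.0863.
Overshoot: exp(−π·0.0863/√(1−0.0863²)) = 0.762, i.e. 76.2%.

%OS ≈ 76.2%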